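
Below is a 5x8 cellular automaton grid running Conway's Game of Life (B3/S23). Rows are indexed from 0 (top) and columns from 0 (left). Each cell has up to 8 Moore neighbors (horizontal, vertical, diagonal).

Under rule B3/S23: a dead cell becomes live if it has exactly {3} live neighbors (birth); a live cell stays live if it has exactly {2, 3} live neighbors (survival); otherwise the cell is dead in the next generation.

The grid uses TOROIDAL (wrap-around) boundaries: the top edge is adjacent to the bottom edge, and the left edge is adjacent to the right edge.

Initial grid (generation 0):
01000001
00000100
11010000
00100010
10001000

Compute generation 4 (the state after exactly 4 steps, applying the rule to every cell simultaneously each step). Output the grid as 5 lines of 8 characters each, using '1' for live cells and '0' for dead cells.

Simulating step by step:
Generation 0 (given above): 10 live cells
Generation 1: 12 live cells
10000000
01100000
01100000
10110001
11000001
Generation 2: 7 live cells
00100001
10100000
00000000
00010001
00100000
Generation 3: 5 live cells
00110000
01000000
00000000
00000000
00110000
Generation 4: 5 live cells
(generation 4 grid is the final answer)

Answer: 01010000
00100000
00000000
00000000
00110000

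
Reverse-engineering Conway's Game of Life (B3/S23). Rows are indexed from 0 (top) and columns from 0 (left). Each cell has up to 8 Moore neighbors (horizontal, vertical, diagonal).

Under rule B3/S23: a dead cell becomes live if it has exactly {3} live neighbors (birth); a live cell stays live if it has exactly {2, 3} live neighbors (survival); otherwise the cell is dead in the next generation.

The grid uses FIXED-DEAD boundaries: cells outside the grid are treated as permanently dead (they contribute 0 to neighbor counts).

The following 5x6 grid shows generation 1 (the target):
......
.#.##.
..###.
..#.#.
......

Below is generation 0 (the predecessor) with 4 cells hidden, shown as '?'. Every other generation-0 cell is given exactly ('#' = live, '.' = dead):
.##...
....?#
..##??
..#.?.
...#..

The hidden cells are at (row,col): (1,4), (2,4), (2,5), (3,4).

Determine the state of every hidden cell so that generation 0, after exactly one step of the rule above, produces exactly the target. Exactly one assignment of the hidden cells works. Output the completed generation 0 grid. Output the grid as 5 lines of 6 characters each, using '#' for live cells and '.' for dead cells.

Answer: .##...
.....#
..##.#
..#...
...#..

Derivation:
Hidden generation-0 cells (in order): (1,4), (2,4), (2,5), (3,4).
A hidden cell only influences target cells in its own 3x3 neighborhood. Try each of the 2^4 = 16 assignments, step the completed generation 0 forward once under B3/S23, and compare with the target:
  (1,4)=. (2,4)=. (2,5)=. (3,4)=. -> step gives (1,4)='.' but target has '#' -> reject
  (1,4)=. (2,4)=. (2,5)=. (3,4)=# -> step gives (1,4)='.' but target has '#' -> reject
  (1,4)=. (2,4)=. (2,5)=# (3,4)=. -> step reproduces the target at every cell -> ACCEPT
  (1,4)=. (2,4)=. (2,5)=# (3,4)=# -> step gives (2,4)='.' but target has '#' -> reject
  (1,4)=. (2,4)=# (2,5)=. (3,4)=. -> step gives (1,3)='.' but target has '#' -> reject
  (1,4)=. (2,4)=# (2,5)=. (3,4)=# -> step gives (1,3)='.' but target has '#' -> reject
  (1,4)=. (2,4)=# (2,5)=# (3,4)=. -> step gives (1,3)='.' but target has '#' -> reject
  (1,4)=. (2,4)=# (2,5)=# (3,4)=# -> step gives (1,3)='.' but target has '#' -> reject
  (1,4)=# (2,4)=. (2,5)=. (3,4)=. -> step gives (1,3)='.' but target has '#' -> reject
  (1,4)=# (2,4)=. (2,5)=. (3,4)=# -> step gives (1,3)='.' but target has '#' -> reject
  (1,4)=# (2,4)=. (2,5)=# (3,4)=. -> step gives (1,3)='.' but target has '#' -> reject
  (1,4)=# (2,4)=. (2,5)=# (3,4)=# -> step gives (1,3)='.' but target has '#' -> reject
  (1,4)=# (2,4)=# (2,5)=. (3,4)=. -> step gives (1,3)='.' but target has '#' -> reject
  (1,4)=# (2,4)=# (2,5)=. (3,4)=# -> step gives (1,3)='.' but target has '#' -> reject
  (1,4)=# (2,4)=# (2,5)=# (3,4)=. -> step gives (1,3)='.' but target has '#' -> reject
  (1,4)=# (2,4)=# (2,5)=# (3,4)=# -> step gives (1,3)='.' but target has '#' -> reject
Unique solution: (1,4)=dead, (2,4)=dead, (2,5)=live, (3,4)=dead.
Check: live-neighbor counts of every cell in the completed generation 0:
111111
134331
022231
023431
012110
Applying B3/S23 to generation 0 with these counts gives:
......
.#.##.
..###.
..#.#.
......
which matches the target exactly.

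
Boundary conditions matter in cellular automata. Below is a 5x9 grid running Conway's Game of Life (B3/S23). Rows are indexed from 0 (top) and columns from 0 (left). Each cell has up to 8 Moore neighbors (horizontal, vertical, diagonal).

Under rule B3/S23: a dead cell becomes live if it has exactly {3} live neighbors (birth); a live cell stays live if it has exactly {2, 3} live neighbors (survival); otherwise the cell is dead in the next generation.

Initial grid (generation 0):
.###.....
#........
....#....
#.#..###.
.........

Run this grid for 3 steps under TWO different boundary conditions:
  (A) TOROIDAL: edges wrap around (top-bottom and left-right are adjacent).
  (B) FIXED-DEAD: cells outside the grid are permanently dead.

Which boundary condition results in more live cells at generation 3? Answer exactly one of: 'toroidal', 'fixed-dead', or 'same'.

Under TOROIDAL boundary, generation 3:
..#......
###.###..
...####..
.#.##..#.
.....#...
Population = 16

Under FIXED-DEAD boundary, generation 3:
..#......
##.#.#...
....###..
....#..#.
......#..
Population = 11

Comparison: toroidal=16, fixed-dead=11 -> toroidal

Answer: toroidal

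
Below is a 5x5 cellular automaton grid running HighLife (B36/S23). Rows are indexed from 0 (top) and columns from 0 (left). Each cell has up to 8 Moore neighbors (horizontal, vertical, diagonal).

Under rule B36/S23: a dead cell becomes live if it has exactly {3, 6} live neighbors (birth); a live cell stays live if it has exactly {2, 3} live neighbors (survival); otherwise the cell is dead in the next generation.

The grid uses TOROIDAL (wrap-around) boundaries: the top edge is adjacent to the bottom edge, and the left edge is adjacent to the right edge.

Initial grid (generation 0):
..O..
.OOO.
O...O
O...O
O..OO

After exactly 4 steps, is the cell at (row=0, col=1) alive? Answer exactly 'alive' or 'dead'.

Simulating step by step:
Generation 0 (given above): 11 live cells
Generation 1: 11 live cells
O....
OOOOO
..O..
.O...
OO.O.
Generation 2: 13 live cells
.O..O
O.OOO
....O
OO...
OOO.O
Generation 3: 9 live cells
...O.
.OO..
..O..
..OO.
..OOO
Generation 4: 8 live cells
.O..O
.OOO.
.....
.O..O
....O

Cell (0,1) at generation 4: 1 -> alive

Answer: alive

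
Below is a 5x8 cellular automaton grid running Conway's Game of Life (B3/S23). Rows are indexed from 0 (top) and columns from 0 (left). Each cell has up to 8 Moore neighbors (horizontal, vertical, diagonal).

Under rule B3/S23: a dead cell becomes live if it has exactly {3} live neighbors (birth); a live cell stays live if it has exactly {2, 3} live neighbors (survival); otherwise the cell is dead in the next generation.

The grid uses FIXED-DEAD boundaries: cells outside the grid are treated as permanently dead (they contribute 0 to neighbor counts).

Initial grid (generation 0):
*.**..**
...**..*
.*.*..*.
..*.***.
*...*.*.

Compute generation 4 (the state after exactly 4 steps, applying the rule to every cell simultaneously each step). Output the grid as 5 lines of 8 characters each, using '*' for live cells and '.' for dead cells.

Simulating step by step:
Generation 0 (given above): 18 live cells
Generation 1: 19 live cells
..***.**
.*..**.*
......**
.**.*.**
...**.*.
Generation 2: 18 live cells
..***.**
..*.*...
.****...
..*.*...
..***.**
Generation 3: 9 live cells
..*.**..
........
.*..**..
........
..*.**..
Generation 4: 2 live cells
(generation 4 grid is the final answer)

Answer: ........
...*....
........
...*....
........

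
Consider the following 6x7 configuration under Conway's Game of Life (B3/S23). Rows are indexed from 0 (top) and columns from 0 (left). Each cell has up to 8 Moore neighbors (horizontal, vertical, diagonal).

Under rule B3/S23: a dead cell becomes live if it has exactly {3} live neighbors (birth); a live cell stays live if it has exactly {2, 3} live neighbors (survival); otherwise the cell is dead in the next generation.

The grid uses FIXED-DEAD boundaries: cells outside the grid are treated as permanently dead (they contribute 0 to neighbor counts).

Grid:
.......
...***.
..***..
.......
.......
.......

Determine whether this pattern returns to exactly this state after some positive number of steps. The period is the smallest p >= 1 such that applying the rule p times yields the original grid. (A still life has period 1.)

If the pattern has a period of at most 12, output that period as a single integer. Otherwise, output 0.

Answer: 2

Derivation:
Simulating and comparing each generation to the original:
Gen 0 (original, given above): 6 live cells
Gen 1: 6 live cells, differs from original
Gen 2: 6 live cells, MATCHES original -> period = 2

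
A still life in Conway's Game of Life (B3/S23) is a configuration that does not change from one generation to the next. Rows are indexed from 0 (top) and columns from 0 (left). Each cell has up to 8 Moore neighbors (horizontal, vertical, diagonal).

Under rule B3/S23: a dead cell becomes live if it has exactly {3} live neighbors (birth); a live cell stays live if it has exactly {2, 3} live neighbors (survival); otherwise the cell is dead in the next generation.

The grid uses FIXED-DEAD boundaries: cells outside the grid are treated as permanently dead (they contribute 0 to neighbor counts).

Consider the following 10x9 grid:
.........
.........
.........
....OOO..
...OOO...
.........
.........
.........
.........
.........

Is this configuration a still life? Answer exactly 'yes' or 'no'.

Answer: no

Derivation:
Compute generation 1 and compare to generation 0 (given above):
Generation 1:
.........
.........
.....O...
...O..O..
...O..O..
....O....
.........
.........
.........
.........
Cell (2,5) differs: gen0=0 vs gen1=1 -> NOT a still life.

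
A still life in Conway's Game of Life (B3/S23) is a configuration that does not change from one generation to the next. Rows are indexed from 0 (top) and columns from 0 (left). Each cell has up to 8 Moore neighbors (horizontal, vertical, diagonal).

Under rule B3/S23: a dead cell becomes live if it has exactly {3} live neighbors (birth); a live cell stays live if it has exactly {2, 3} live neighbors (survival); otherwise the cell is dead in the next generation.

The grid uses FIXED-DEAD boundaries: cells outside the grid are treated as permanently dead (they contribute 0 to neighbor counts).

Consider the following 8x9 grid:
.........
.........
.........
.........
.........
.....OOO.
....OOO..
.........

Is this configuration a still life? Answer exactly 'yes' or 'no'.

Compute generation 1 and compare to generation 0 (given above):
Generation 1:
.........
.........
.........
.........
......O..
....O..O.
....O..O.
.....O...
Cell (4,6) differs: gen0=0 vs gen1=1 -> NOT a still life.

Answer: no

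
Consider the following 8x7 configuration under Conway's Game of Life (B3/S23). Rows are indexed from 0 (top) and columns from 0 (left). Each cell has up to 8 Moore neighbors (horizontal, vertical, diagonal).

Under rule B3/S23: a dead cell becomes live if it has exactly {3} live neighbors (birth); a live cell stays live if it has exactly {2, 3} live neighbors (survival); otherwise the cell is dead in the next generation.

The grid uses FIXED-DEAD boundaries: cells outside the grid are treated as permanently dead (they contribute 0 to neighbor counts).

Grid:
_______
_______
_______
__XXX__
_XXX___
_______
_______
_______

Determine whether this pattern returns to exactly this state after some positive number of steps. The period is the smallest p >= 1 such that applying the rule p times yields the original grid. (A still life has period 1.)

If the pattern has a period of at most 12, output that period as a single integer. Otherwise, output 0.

Answer: 2

Derivation:
Simulating and comparing each generation to the original:
Gen 0 (original, given above): 6 live cells
Gen 1: 6 live cells, differs from original
Gen 2: 6 live cells, MATCHES original -> period = 2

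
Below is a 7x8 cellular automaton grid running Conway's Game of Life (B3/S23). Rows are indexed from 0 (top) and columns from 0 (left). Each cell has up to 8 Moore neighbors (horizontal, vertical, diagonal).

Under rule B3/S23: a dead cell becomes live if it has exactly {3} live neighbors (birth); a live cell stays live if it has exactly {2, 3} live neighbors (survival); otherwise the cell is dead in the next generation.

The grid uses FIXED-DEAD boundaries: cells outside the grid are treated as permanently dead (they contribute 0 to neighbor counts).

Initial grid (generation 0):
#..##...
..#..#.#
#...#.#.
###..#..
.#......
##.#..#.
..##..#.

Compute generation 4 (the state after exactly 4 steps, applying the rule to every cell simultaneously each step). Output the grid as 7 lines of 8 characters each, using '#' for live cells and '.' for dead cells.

Simulating step by step:
Generation 0 (given above): 21 live cells
Generation 1: 19 live cells
...##...
.#...##.
#.###.#.
#.#..#..
........
##.#....
.###....
Generation 2: 20 live cells
....##..
.#....#.
#.###.#.
..#.##..
#.#.....
##.#....
##.#....
Generation 3: 16 live cells
.....#..
.##...#.
..#.#.#.
..#.##..
#.#.#...
...#....
##......
Generation 4: 16 live cells
(generation 4 grid is the final answer)

Answer: ........
.###..#.
..#.#.#.
..#.#...
.##.##..
#.##....
........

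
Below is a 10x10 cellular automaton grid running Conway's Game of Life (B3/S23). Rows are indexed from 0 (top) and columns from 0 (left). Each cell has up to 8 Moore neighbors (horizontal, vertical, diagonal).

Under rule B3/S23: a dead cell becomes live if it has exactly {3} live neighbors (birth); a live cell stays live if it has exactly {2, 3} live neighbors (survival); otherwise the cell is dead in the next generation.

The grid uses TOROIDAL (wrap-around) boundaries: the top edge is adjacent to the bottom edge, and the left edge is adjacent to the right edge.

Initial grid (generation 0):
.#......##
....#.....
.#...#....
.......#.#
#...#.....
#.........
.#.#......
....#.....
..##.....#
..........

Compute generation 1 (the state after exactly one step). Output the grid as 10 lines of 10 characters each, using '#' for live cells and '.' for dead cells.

Answer: ..........
#.........
..........
#.........
#........#
##........
..........
....#.....
...#......
#.#.....##

Derivation:
Simulating step by step:
Generation 0 (given above): 17 live cells
Generation 1: 12 live cells
(generation 1 grid is the final answer)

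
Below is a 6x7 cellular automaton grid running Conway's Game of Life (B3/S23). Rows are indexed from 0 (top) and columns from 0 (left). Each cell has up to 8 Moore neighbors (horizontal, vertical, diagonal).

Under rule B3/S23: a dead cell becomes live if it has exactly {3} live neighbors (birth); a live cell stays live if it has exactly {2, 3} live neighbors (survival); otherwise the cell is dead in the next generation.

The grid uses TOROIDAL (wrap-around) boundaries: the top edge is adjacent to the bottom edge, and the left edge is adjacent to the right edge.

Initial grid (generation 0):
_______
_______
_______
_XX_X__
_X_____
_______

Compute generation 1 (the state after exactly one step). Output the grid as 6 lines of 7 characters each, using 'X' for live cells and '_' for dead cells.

Simulating step by step:
Generation 0 (given above): 4 live cells
Generation 1: 4 live cells
(generation 1 grid is the final answer)

Answer: _______
_______
_______
_XX____
_XX____
_______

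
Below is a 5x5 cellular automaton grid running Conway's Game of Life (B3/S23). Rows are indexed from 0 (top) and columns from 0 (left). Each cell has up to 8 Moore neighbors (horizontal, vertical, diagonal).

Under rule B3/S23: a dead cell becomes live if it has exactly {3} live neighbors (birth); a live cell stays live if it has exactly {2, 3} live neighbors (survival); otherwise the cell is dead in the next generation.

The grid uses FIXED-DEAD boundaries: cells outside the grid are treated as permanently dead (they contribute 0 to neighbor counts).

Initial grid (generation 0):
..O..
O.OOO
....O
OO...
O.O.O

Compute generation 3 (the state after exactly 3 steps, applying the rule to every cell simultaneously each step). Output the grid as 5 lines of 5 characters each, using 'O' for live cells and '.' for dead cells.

Answer: .OO..
O.OO.
O..O.
O.OO.
OOO..

Derivation:
Simulating step by step:
Generation 0 (given above): 11 live cells
Generation 1: 12 live cells
.OO..
.OO.O
O.O.O
OO.O.
O....
Generation 2: 11 live cells
.OOO.
O....
O...O
O.OO.
OO...
Generation 3: 13 live cells
(generation 3 grid is the final answer)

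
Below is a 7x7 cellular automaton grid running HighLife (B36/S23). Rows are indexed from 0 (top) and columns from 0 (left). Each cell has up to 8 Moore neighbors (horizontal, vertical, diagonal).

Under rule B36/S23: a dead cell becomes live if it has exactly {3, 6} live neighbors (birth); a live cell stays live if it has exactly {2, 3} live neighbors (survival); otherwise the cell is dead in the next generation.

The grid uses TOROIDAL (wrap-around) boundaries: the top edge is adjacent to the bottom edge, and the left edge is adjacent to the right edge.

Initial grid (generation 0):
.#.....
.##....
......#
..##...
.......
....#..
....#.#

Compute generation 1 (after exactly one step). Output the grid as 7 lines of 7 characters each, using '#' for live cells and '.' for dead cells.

Answer: ###....
###....
.#.#...
.......
...#...
.....#.
.....#.

Derivation:
Simulating step by step:
Generation 0 (given above): 9 live cells
Generation 1: 11 live cells
(generation 1 grid is the final answer)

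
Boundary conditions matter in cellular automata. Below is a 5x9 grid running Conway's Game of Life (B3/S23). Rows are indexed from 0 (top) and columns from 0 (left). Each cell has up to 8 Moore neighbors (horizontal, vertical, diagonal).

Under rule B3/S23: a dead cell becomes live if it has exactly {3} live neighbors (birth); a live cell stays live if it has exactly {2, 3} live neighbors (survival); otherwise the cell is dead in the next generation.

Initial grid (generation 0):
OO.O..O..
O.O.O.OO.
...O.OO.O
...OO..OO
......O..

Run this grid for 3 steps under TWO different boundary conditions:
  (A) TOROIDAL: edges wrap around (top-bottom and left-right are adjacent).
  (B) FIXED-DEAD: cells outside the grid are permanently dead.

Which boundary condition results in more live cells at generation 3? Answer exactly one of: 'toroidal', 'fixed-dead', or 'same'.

Under TOROIDAL boundary, generation 3:
.........
.........
O......OO
O......OO
......O..
Population = 7

Under FIXED-DEAD boundary, generation 3:
.O.O...O.
O......O.
.OO.O...O
..OO.....
.........
Population = 11

Comparison: toroidal=7, fixed-dead=11 -> fixed-dead

Answer: fixed-dead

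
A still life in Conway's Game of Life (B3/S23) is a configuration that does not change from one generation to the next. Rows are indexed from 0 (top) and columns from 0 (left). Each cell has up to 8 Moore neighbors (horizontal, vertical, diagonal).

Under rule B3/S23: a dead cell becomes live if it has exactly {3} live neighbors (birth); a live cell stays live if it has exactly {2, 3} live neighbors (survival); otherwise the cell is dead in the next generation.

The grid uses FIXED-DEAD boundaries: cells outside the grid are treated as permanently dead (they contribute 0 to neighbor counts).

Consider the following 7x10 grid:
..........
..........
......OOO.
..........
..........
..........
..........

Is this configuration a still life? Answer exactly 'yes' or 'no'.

Compute generation 1 and compare to generation 0 (given above):
Generation 1:
..........
.......O..
.......O..
.......O..
..........
..........
..........
Cell (1,7) differs: gen0=0 vs gen1=1 -> NOT a still life.

Answer: no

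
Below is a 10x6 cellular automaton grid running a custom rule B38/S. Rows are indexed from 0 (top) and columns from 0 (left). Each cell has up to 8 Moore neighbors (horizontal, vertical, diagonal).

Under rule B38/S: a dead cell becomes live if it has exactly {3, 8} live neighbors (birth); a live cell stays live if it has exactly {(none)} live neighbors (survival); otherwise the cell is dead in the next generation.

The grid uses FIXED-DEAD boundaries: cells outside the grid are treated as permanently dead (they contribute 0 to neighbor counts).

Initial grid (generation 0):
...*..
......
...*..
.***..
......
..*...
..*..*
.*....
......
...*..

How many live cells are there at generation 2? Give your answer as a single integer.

Simulating step by step:
Generation 0 (given above): 10 live cells
Generation 1: 3 live cells
......
......
......
......
.*.*..
......
.*....
......
......
......
Generation 2: 1 live cells
......
......
......
......
......
..*...
......
......
......
......
Population at generation 2: 1

Answer: 1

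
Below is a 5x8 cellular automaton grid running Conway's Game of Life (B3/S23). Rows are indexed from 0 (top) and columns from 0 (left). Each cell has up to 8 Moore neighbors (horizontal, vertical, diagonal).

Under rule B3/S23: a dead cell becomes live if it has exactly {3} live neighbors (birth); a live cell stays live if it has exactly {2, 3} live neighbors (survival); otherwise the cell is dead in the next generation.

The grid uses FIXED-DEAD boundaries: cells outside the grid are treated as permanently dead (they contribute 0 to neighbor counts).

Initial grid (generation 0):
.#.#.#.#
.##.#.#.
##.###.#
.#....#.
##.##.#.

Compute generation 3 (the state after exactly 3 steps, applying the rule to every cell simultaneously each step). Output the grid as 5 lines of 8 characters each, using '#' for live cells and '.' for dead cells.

Simulating step by step:
Generation 0 (given above): 21 live cells
Generation 1: 16 live cells
.#.####.
.......#
#..##..#
......##
###..#..
Generation 2: 15 live cells
....###.
..#....#
.......#
#.######
.#....#.
Generation 3: 21 live cells
(generation 3 grid is the final answer)

Answer: .....##.
.....#.#
.##.##.#
.#####.#
.####.##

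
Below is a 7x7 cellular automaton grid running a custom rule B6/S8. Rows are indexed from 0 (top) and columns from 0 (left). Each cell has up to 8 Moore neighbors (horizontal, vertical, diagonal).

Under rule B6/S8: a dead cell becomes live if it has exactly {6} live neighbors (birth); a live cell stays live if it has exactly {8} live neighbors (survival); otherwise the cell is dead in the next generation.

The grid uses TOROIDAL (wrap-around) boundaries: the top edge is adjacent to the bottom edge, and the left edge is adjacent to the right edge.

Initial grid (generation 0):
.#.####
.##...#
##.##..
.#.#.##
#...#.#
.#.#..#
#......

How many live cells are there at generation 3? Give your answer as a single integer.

Simulating step by step:
Generation 0 (given above): 23 live cells
Generation 1: 3 live cells
.......
#......
..#....
#......
.......
.......
.......
Generation 2: 0 live cells
.......
.......
.......
.......
.......
.......
.......
Generation 3: 0 live cells
.......
.......
.......
.......
.......
.......
.......
Population at generation 3: 0

Answer: 0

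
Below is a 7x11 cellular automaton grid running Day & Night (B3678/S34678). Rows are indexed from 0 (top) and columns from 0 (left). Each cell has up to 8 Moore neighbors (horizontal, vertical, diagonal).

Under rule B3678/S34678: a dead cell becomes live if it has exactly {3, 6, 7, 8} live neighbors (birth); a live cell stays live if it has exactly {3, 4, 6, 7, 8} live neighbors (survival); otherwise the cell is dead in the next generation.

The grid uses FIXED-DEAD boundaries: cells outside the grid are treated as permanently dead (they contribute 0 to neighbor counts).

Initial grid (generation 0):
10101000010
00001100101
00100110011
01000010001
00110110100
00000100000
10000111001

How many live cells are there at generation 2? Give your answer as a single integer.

Answer: 18

Derivation:
Simulating step by step:
Generation 0 (given above): 27 live cells
Generation 1: 23 live cells
00010100000
01001110001
00001111011
00011010000
00001111000
00000110000
00000010000
Generation 2: 18 live cells
00000110000
00010101010
00000101000
00010110100
00011101000
00001000000
00000100000
Population at generation 2: 18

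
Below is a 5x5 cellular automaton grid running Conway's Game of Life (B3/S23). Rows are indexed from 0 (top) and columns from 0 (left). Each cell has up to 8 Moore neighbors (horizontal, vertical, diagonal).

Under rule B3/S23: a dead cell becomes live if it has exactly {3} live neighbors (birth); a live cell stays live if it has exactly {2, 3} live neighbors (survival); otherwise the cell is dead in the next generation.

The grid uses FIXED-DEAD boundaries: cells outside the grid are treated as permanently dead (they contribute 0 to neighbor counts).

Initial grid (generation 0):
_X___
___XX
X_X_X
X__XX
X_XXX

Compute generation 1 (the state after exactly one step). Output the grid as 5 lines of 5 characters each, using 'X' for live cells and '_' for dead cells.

Simulating step by step:
Generation 0 (given above): 13 live cells
Generation 1: 10 live cells
(generation 1 grid is the final answer)

Answer: _____
_XXXX
_XX__
X____
_XX_X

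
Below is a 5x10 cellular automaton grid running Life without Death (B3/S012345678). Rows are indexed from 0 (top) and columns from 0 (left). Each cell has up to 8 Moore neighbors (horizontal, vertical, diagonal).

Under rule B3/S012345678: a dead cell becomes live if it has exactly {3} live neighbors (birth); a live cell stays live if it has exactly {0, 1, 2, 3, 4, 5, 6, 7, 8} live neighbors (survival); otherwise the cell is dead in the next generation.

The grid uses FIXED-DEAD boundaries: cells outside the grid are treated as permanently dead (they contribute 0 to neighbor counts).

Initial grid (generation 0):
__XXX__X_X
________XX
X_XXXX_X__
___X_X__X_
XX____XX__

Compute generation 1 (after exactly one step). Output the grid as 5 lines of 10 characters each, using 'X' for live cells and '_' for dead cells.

Simulating step by step:
Generation 0 (given above): 20 live cells
Generation 1: 27 live cells
(generation 1 grid is the final answer)

Answer: __XXX__X_X
_X___XXXXX
X_XXXXXX_X
X__X_X__X_
XX____XX__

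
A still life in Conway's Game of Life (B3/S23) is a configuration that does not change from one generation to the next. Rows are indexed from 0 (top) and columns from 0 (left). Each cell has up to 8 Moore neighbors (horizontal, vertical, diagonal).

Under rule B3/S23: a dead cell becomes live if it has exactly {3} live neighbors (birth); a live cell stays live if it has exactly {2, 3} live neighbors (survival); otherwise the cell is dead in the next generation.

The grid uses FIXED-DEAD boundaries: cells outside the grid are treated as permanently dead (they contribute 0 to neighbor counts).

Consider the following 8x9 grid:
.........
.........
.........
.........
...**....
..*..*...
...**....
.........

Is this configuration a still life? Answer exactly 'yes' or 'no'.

Compute generation 1 and compare to generation 0 (given above):
Generation 1:
.........
.........
.........
.........
...**....
..*..*...
...**....
.........
The grids are IDENTICAL -> still life.

Answer: yes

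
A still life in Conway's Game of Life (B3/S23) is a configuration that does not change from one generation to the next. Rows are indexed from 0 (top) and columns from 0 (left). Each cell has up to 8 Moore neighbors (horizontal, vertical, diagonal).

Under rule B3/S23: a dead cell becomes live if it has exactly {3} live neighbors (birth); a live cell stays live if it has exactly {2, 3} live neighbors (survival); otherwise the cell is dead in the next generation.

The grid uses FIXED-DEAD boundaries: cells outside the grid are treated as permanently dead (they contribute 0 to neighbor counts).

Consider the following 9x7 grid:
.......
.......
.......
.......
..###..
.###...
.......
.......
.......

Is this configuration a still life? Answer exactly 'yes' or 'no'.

Compute generation 1 and compare to generation 0 (given above):
Generation 1:
.......
.......
.......
...#...
.#..#..
.#..#..
..#....
.......
.......
Cell (3,3) differs: gen0=0 vs gen1=1 -> NOT a still life.

Answer: no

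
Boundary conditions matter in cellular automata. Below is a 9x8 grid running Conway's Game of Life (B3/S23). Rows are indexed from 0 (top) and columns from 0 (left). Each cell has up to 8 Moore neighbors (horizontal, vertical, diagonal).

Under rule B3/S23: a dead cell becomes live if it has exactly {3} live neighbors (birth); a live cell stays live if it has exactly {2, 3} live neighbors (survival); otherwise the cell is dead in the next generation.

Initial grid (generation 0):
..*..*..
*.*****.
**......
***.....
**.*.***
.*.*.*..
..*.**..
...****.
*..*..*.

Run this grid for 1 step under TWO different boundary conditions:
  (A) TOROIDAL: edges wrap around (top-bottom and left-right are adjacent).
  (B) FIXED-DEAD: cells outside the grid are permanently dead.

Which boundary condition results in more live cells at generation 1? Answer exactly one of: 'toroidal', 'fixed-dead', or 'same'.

Under TOROIDAL boundary, generation 1:
..*.....
*.******
....**..
......*.
...*.***
.*.*...*
..*.....
..*...**
..**..**
Population = 26

Under FIXED-DEAD boundary, generation 1:
.**..**.
*.*****.
....**..
......*.
...*.**.
**.*....
..*.....
..*...*.
...*..*.
Population = 24

Comparison: toroidal=26, fixed-dead=24 -> toroidal

Answer: toroidal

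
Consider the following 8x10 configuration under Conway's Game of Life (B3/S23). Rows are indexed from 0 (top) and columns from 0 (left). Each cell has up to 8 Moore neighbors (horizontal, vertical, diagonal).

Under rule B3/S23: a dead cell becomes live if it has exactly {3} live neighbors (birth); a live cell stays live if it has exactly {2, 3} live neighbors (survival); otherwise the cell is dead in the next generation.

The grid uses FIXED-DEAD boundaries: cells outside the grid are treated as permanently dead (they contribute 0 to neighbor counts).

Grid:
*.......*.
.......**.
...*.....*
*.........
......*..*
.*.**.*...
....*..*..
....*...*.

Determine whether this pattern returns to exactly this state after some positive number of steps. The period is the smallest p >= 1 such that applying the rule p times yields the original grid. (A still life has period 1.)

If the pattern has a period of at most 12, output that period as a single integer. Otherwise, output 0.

Answer: 0

Derivation:
Simulating and comparing each generation to the original:
Gen 0 (original, given above): 17 live cells
Gen 1: 13 live cells, differs from original
Gen 2: 18 live cells, differs from original
Gen 3: 18 live cells, differs from original
Gen 4: 19 live cells, differs from original
Gen 5: 15 live cells, differs from original
Gen 6: 13 live cells, differs from original
Gen 7: 16 live cells, differs from original
Gen 8: 10 live cells, differs from original
Gen 9: 9 live cells, differs from original
Gen 10: 8 live cells, differs from original
Gen 11: 9 live cells, differs from original
Gen 12: 6 live cells, differs from original
No period found within 12 steps.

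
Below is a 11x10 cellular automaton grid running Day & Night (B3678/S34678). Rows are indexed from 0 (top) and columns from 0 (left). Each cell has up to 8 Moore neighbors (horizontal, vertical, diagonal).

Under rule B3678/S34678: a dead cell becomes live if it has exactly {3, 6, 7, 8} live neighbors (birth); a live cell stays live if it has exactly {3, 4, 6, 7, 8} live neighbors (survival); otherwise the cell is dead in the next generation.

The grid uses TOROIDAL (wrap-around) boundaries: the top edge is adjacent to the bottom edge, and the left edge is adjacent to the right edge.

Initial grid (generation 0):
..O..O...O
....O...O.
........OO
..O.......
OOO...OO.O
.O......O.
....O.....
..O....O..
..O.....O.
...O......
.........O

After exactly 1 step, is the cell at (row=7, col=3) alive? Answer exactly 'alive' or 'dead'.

Simulating step by step:
Generation 0 (given above): 23 live cells
Generation 1: 13 live cells
........O.
........O.
..........
.......O..
OOO.....O.
.OO....O.O
..........
...O......
...O......
..........
..........

Cell (7,3) at generation 1: 1 -> alive

Answer: alive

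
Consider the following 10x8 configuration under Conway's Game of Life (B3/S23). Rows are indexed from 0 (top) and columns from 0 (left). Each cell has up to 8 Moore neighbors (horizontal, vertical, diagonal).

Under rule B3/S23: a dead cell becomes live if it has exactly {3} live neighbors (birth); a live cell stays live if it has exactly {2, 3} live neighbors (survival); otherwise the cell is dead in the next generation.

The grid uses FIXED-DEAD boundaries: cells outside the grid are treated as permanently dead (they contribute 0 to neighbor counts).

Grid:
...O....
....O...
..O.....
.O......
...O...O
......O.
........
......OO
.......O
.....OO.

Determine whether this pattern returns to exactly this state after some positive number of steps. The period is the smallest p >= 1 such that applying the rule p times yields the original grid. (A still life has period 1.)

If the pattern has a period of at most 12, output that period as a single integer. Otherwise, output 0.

Answer: 0

Derivation:
Simulating and comparing each generation to the original:
Gen 0 (original, given above): 12 live cells
Gen 1: 9 live cells, differs from original
Gen 2: 6 live cells, differs from original
Gen 3: 5 live cells, differs from original
Gen 4: 3 live cells, differs from original
Gen 5: 2 live cells, differs from original
Gen 6: 0 live cells, differs from original
Gen 7: 0 live cells, differs from original
Gen 8: 0 live cells, differs from original
Gen 9: 0 live cells, differs from original
Gen 10: 0 live cells, differs from original
Gen 11: 0 live cells, differs from original
Gen 12: 0 live cells, differs from original
No period found within 12 steps.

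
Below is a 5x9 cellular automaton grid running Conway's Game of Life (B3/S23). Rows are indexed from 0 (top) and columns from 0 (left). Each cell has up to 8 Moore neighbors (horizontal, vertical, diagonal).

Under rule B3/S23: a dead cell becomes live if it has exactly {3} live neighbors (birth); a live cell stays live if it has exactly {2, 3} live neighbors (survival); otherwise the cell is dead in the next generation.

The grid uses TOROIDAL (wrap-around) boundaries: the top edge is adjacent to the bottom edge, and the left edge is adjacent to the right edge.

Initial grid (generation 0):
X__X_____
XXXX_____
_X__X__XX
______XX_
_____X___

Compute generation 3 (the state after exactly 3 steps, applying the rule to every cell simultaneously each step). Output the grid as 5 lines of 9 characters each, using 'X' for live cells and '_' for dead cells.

Simulating step by step:
Generation 0 (given above): 13 live cells
Generation 1: 15 live cells
X__XX____
___XX____
_X_X__XXX
_____XXXX
______X__
Generation 2: 17 live cells
___XXX___
X____X_XX
X_XX____X
X____X__X
____X_X_X
Generation 3: 19 live cells
(generation 3 grid is the final answer)

Answer: X__X_____
XXX__XXX_
____X_X__
_X_XXX___
X__X__XXX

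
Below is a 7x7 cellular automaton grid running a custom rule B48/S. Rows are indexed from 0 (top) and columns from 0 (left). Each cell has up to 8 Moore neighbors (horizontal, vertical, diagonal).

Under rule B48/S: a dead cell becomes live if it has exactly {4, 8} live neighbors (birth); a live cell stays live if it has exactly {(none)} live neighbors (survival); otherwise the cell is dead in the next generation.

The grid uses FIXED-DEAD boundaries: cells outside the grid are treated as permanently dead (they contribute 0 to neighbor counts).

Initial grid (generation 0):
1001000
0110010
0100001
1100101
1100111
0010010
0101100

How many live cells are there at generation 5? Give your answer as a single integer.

Simulating step by step:
Generation 0 (given above): 21 live cells
Generation 1: 5 live cells
0000000
0000000
1010010
0000000
0000000
0101000
0000000
Generation 2: 0 live cells
0000000
0000000
0000000
0000000
0000000
0000000
0000000
Generation 3: 0 live cells
0000000
0000000
0000000
0000000
0000000
0000000
0000000
Generation 4: 0 live cells
0000000
0000000
0000000
0000000
0000000
0000000
0000000
Generation 5: 0 live cells
0000000
0000000
0000000
0000000
0000000
0000000
0000000
Population at generation 5: 0

Answer: 0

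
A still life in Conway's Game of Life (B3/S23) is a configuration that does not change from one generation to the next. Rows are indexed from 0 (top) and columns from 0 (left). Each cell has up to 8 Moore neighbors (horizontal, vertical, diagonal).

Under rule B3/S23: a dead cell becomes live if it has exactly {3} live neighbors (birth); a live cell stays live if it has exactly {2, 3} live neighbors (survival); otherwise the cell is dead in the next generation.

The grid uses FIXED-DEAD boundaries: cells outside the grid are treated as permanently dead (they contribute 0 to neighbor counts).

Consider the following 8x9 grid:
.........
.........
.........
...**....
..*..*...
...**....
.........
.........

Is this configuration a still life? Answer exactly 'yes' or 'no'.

Answer: yes

Derivation:
Compute generation 1 and compare to generation 0 (given above):
Generation 1:
.........
.........
.........
...**....
..*..*...
...**....
.........
.........
The grids are IDENTICAL -> still life.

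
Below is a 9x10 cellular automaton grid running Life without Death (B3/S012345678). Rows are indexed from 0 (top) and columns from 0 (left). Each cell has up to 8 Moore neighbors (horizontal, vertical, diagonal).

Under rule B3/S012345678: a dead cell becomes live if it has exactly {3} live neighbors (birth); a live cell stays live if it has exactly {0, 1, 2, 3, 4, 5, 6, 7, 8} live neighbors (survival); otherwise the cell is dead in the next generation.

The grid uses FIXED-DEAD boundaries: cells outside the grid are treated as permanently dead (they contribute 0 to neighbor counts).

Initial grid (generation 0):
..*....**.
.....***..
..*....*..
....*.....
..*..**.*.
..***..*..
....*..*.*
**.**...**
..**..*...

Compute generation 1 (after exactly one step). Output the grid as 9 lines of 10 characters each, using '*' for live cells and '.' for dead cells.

Simulating step by step:
Generation 0 (given above): 29 live cells
Generation 1: 41 live cells
(generation 1 grid is the final answer)

Answer: ..*....**.
.....***..
..*..*.*..
...*****..
..*..****.
..***..*..
.*..**.*.*
**.***.***
.****.*...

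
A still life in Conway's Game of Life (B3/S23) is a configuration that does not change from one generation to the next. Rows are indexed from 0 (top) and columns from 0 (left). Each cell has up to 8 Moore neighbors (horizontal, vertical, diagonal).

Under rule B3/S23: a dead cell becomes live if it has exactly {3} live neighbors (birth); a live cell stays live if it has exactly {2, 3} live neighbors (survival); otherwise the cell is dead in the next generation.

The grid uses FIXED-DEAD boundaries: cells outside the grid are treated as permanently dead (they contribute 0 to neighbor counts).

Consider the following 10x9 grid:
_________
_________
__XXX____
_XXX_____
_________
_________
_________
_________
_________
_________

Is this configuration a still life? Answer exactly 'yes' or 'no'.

Answer: no

Derivation:
Compute generation 1 and compare to generation 0 (given above):
Generation 1:
_________
___X_____
_X__X____
_X__X____
__X______
_________
_________
_________
_________
_________
Cell (1,3) differs: gen0=0 vs gen1=1 -> NOT a still life.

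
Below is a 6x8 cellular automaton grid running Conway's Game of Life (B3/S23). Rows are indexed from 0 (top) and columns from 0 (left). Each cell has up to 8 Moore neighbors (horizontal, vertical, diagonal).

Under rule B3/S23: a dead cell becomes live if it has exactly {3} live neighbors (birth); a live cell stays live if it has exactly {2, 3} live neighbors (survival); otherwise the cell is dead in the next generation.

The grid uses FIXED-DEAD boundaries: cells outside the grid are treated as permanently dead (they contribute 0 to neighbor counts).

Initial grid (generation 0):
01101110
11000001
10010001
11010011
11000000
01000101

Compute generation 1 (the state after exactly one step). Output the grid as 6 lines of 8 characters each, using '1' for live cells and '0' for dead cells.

Answer: 11100110
10011101
00000001
00000011
00000001
11000000

Derivation:
Simulating step by step:
Generation 0 (given above): 21 live cells
Generation 1: 16 live cells
(generation 1 grid is the final answer)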